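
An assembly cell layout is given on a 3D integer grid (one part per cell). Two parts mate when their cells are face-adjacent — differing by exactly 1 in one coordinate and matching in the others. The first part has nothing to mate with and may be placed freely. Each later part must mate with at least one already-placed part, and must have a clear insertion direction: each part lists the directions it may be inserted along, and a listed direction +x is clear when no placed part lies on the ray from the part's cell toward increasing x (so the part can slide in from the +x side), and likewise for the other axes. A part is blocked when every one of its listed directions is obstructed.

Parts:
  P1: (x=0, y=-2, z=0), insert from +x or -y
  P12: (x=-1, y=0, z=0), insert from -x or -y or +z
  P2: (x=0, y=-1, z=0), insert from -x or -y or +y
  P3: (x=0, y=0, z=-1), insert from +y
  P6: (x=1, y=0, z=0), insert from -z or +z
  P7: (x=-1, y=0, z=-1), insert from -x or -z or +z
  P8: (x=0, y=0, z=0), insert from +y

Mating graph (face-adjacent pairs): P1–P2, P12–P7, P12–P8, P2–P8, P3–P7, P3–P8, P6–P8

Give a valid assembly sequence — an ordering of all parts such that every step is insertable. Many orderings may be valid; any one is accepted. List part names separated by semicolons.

P7; P3; P12; P8; P2; P1; P6

1. P7@(-1, 0, -1) [-x clear] — {P7}
2. P3@(0, 0, -1) [+y clear] — {P3, P7}
3. P12@(-1, 0, 0) [-x clear] — {P12, P3, P7}
4. P8@(0, 0, 0) [+y clear] — {P12, P3, P7, P8}
5. P2@(0, -1, 0) [-x clear] — {P12, P2, P3, P7, P8}
6. P1@(0, -2, 0) [+x clear] — {P1, P12, P2, P3, P7, P8}
7. P6@(1, 0, 0) [-z clear] — {P1, P12, P2, P3, P6, P7, P8}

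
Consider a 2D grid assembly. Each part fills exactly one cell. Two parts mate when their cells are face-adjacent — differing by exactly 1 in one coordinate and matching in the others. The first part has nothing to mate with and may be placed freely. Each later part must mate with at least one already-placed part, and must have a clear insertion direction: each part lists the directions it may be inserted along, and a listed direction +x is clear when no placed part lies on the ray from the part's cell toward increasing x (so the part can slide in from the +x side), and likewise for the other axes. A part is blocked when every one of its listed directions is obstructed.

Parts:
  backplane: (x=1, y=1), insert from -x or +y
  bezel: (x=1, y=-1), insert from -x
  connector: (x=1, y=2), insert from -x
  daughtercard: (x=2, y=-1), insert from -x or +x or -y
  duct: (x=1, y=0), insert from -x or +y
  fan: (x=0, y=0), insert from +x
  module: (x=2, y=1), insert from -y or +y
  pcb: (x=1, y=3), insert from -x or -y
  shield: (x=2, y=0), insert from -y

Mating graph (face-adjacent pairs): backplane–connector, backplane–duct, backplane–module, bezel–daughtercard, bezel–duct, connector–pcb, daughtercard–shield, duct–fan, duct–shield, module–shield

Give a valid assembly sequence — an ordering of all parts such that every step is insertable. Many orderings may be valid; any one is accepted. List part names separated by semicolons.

fan; duct; bezel; backplane; module; connector; pcb; shield; daughtercard

1. fan@(0, 0) [+x clear] — {fan}
2. duct@(1, 0) [+y clear] — {duct, fan}
3. bezel@(1, -1) [-x clear] — {bezel, duct, fan}
4. backplane@(1, 1) [-x clear] — {backplane, bezel, duct, fan}
5. module@(2, 1) [-y clear] — {backplane, bezel, duct, fan, module}
6. connector@(1, 2) [-x clear] — {backplane, bezel, connector, duct, fan, module}
7. pcb@(1, 3) [-x clear] — {backplane, bezel, connector, duct, fan, module, pcb}
8. shield@(2, 0) [-y clear] — {backplane, bezel, connector, duct, fan, module, pcb, shield}
9. daughtercard@(2, -1) [+x clear] — {backplane, bezel, connector, daughtercard, duct, fan, module, pcb, shield}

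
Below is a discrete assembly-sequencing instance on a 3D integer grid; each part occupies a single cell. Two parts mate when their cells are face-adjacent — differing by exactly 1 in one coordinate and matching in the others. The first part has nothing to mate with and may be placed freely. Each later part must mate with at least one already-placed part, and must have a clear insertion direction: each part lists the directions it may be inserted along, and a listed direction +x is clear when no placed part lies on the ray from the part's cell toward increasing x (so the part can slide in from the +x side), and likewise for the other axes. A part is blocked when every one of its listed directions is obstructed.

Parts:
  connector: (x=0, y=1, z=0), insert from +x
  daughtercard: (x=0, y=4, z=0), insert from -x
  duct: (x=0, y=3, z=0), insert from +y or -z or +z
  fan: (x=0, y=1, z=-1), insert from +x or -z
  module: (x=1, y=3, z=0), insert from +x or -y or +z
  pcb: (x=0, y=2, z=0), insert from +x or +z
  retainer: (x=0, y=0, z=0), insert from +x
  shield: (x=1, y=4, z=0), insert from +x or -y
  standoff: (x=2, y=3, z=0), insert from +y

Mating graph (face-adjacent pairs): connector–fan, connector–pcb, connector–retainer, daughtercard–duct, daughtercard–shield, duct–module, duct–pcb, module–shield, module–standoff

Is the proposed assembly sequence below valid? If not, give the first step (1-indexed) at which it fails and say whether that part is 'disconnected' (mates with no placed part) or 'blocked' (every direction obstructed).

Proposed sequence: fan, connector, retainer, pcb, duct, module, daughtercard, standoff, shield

1. fan@(0, 1, -1) [+x clear] — {fan}
2. connector@(0, 1, 0) [+x clear] — {connector, fan}
3. retainer@(0, 0, 0) [+x clear] — {connector, fan, retainer}
4. pcb@(0, 2, 0) [+x clear] — {connector, fan, pcb, retainer}
5. duct@(0, 3, 0) [+y clear] — {connector, duct, fan, pcb, retainer}
6. module@(1, 3, 0) [+x clear] — {connector, duct, fan, module, pcb, retainer}
7. daughtercard@(0, 4, 0) [-x clear] — {connector, daughtercard, duct, fan, module, pcb, retainer}
8. standoff@(2, 3, 0) [+y clear] — {connector, daughtercard, duct, fan, module, pcb, retainer, standoff}
9. shield@(1, 4, 0) [+x clear] — {connector, daughtercard, duct, fan, module, pcb, retainer, shield, standoff}

Valid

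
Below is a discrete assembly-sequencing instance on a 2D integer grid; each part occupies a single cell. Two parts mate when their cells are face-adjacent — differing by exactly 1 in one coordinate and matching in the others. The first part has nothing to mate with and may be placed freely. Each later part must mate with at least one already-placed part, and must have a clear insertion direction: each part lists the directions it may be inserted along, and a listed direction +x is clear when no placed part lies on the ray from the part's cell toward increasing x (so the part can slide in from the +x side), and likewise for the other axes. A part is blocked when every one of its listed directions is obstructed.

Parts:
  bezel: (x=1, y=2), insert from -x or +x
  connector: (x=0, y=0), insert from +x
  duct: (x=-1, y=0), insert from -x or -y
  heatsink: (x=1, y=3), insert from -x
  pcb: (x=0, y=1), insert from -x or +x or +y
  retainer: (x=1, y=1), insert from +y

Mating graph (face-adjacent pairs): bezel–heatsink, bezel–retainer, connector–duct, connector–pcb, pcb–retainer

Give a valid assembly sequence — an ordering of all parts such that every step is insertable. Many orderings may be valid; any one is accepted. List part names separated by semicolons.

1. connector@(0, 0) [+x clear] — {connector}
2. duct@(-1, 0) [-x clear] — {connector, duct}
3. pcb@(0, 1) [-x clear] — {connector, duct, pcb}
4. retainer@(1, 1) [+y clear] — {connector, duct, pcb, retainer}
5. bezel@(1, 2) [-x clear] — {bezel, connector, duct, pcb, retainer}
6. heatsink@(1, 3) [-x clear] — {bezel, connector, duct, heatsink, pcb, retainer}

connector; duct; pcb; retainer; bezel; heatsink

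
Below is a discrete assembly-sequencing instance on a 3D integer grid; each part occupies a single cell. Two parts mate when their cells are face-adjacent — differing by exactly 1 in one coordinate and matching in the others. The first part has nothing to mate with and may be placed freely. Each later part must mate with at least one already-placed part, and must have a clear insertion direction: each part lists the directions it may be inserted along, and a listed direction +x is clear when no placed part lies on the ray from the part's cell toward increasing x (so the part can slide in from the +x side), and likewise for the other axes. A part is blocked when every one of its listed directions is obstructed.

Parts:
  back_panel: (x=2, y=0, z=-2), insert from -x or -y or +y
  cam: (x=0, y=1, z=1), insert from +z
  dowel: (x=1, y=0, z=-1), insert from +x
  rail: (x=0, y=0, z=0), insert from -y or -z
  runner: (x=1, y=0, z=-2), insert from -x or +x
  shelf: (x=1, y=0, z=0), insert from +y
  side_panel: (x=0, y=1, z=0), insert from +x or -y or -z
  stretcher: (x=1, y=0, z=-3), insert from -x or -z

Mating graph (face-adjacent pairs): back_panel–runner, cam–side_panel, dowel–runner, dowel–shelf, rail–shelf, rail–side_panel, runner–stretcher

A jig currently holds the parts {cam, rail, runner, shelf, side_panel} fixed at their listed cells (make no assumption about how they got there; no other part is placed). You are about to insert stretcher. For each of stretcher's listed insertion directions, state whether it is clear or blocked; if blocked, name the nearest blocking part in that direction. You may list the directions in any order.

-x: clear; -z: clear

-x: ray from stretcher(1, 0, -3) has no placed part ⇒ clear
-z: ray from stretcher(1, 0, -3) has no placed part ⇒ clear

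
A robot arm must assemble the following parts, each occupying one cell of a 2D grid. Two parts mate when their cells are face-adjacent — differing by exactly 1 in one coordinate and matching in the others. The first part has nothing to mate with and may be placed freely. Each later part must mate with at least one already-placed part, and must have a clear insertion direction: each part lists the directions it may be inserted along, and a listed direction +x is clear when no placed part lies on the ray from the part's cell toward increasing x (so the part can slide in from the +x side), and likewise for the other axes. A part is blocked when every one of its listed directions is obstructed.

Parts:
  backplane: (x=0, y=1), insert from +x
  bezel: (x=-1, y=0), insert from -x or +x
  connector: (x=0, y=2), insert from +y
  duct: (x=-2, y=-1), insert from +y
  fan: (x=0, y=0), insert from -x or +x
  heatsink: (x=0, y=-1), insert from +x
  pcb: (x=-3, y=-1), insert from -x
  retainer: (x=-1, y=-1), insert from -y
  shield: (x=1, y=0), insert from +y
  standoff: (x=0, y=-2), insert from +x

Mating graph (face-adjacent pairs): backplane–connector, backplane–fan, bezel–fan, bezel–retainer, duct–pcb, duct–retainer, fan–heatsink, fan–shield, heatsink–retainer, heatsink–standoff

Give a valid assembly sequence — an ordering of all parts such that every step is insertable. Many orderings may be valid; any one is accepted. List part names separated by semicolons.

1. retainer@(-1, -1) [-y clear] — {retainer}
2. duct@(-2, -1) [+y clear] — {duct, retainer}
3. pcb@(-3, -1) [-x clear] — {duct, pcb, retainer}
4. bezel@(-1, 0) [-x clear] — {bezel, duct, pcb, retainer}
5. fan@(0, 0) [+x clear] — {bezel, duct, fan, pcb, retainer}
6. backplane@(0, 1) [+x clear] — {backplane, bezel, duct, fan, pcb, retainer}
7. connector@(0, 2) [+y clear] — {backplane, bezel, connector, duct, fan, pcb, retainer}
8. shield@(1, 0) [+y clear] — {backplane, bezel, connector, duct, fan, pcb, retainer, shield}
9. heatsink@(0, -1) [+x clear] — {backplane, bezel, connector, duct, fan, heatsink, pcb, retainer, shield}
10. standoff@(0, -2) [+x clear] — {backplane, bezel, connector, duct, fan, heatsink, pcb, retainer, shield, standoff}

retainer; duct; pcb; bezel; fan; backplane; connector; shield; heatsink; standoff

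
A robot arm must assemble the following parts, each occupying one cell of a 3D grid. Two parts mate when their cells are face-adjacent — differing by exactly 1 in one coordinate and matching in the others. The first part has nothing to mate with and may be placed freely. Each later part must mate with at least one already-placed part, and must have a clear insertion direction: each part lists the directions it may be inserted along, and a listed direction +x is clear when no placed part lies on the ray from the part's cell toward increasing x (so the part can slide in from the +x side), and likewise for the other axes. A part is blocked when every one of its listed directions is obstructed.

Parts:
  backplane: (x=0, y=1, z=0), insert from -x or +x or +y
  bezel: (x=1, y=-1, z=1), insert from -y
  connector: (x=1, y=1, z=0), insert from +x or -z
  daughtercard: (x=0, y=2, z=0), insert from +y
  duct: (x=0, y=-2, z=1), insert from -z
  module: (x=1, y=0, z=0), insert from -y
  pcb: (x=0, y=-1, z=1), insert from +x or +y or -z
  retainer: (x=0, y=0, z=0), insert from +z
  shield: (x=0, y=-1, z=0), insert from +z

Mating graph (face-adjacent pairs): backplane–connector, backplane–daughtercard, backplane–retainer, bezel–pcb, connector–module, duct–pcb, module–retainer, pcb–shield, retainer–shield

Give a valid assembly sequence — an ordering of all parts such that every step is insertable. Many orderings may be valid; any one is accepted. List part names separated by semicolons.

retainer; backplane; connector; shield; pcb; bezel; module; duct; daughtercard

1. retainer@(0, 0, 0) [+z clear] — {retainer}
2. backplane@(0, 1, 0) [-x clear] — {backplane, retainer}
3. connector@(1, 1, 0) [+x clear] — {backplane, connector, retainer}
4. shield@(0, -1, 0) [+z clear] — {backplane, connector, retainer, shield}
5. pcb@(0, -1, 1) [+x clear] — {backplane, connector, pcb, retainer, shield}
6. bezel@(1, -1, 1) [-y clear] — {backplane, bezel, connector, pcb, retainer, shield}
7. module@(1, 0, 0) [-y clear] — {backplane, bezel, connector, module, pcb, retainer, shield}
8. duct@(0, -2, 1) [-z clear] — {backplane, bezel, connector, duct, module, pcb, retainer, shield}
9. daughtercard@(0, 2, 0) [+y clear] — {backplane, bezel, connector, daughtercard, duct, module, pcb, retainer, shield}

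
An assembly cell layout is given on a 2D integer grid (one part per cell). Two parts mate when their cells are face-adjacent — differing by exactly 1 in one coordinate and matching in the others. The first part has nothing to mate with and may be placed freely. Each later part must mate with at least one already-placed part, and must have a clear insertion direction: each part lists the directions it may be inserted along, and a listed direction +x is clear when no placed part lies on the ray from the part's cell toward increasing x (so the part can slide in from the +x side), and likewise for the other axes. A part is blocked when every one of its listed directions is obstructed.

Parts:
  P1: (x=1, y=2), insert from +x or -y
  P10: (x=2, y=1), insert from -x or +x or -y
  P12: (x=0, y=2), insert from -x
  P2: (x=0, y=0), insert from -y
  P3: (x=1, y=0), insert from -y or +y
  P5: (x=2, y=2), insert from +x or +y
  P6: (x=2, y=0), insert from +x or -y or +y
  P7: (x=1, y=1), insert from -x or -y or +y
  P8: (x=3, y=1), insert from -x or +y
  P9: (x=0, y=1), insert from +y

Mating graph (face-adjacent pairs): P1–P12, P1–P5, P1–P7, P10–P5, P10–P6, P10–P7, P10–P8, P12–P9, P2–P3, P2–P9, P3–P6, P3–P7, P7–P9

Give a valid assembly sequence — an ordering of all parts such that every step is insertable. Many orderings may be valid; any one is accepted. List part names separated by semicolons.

1. P9@(0, 1) [+y clear] — {P9}
2. P12@(0, 2) [-x clear] — {P12, P9}
3. P1@(1, 2) [+x clear] — {P1, P12, P9}
4. P7@(1, 1) [-y clear] — {P1, P12, P7, P9}
5. P10@(2, 1) [+x clear] — {P1, P10, P12, P7, P9}
6. P8@(3, 1) [+y clear] — {P1, P10, P12, P7, P8, P9}
7. P3@(1, 0) [-y clear] — {P1, P10, P12, P3, P7, P8, P9}
8. P2@(0, 0) [-y clear] — {P1, P10, P12, P2, P3, P7, P8, P9}
9. P6@(2, 0) [+x clear] — {P1, P10, P12, P2, P3, P6, P7, P8, P9}
10. P5@(2, 2) [+x clear] — {P1, P10, P12, P2, P3, P5, P6, P7, P8, P9}

P9; P12; P1; P7; P10; P8; P3; P2; P6; P5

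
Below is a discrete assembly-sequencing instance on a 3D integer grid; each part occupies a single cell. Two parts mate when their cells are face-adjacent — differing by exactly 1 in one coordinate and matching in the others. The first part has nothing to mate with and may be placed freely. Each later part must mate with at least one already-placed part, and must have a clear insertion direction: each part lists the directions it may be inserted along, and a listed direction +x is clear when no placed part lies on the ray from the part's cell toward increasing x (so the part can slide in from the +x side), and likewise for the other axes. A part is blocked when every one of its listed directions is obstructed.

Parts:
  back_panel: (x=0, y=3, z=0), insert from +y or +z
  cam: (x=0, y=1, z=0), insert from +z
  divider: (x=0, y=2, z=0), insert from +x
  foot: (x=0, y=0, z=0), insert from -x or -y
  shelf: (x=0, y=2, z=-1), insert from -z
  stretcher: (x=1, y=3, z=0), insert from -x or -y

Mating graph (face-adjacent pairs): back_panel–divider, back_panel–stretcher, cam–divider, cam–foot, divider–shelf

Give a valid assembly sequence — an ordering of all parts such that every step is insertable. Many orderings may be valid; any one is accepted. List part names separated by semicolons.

shelf; divider; back_panel; cam; foot; stretcher

1. shelf@(0, 2, -1) [-z clear] — {shelf}
2. divider@(0, 2, 0) [+x clear] — {divider, shelf}
3. back_panel@(0, 3, 0) [+y clear] — {back_panel, divider, shelf}
4. cam@(0, 1, 0) [+z clear] — {back_panel, cam, divider, shelf}
5. foot@(0, 0, 0) [-x clear] — {back_panel, cam, divider, foot, shelf}
6. stretcher@(1, 3, 0) [-y clear] — {back_panel, cam, divider, foot, shelf, stretcher}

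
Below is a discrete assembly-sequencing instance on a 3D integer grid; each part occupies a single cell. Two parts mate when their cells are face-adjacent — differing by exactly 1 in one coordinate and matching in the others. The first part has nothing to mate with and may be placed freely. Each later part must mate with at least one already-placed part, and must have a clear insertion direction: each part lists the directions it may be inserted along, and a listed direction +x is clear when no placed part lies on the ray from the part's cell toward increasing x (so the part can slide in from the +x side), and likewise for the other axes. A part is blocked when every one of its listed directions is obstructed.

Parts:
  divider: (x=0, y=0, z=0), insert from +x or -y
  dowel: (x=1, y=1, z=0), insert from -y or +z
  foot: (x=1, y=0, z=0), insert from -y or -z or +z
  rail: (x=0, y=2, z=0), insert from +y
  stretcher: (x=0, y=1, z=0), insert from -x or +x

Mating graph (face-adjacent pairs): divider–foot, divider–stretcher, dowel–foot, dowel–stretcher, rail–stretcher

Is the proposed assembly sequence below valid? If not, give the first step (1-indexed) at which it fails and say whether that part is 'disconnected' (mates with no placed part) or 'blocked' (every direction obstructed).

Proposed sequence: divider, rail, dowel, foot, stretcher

1. divider@(0, 0, 0) [+x clear] — {divider}
2. rail@(0, 2, 0) — no placed neighbour ⇒ disconnected

Invalid at step 2 (disconnected)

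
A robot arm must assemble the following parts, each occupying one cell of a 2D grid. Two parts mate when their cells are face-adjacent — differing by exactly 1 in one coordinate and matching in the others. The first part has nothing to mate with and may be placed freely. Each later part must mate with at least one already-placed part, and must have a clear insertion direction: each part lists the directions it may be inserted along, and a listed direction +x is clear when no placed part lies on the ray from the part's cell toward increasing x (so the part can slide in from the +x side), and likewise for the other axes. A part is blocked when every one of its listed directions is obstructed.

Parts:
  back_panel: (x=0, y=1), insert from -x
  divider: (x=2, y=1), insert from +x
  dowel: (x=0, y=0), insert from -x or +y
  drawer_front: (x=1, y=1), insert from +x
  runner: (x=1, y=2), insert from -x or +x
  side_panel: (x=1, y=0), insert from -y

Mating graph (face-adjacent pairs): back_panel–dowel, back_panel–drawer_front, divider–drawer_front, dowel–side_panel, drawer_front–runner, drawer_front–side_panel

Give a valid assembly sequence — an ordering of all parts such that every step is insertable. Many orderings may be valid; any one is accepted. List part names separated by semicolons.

runner; drawer_front; side_panel; back_panel; dowel; divider

1. runner@(1, 2) [-x clear] — {runner}
2. drawer_front@(1, 1) [+x clear] — {drawer_front, runner}
3. side_panel@(1, 0) [-y clear] — {drawer_front, runner, side_panel}
4. back_panel@(0, 1) [-x clear] — {back_panel, drawer_front, runner, side_panel}
5. dowel@(0, 0) [-x clear] — {back_panel, dowel, drawer_front, runner, side_panel}
6. divider@(2, 1) [+x clear] — {back_panel, divider, dowel, drawer_front, runner, side_panel}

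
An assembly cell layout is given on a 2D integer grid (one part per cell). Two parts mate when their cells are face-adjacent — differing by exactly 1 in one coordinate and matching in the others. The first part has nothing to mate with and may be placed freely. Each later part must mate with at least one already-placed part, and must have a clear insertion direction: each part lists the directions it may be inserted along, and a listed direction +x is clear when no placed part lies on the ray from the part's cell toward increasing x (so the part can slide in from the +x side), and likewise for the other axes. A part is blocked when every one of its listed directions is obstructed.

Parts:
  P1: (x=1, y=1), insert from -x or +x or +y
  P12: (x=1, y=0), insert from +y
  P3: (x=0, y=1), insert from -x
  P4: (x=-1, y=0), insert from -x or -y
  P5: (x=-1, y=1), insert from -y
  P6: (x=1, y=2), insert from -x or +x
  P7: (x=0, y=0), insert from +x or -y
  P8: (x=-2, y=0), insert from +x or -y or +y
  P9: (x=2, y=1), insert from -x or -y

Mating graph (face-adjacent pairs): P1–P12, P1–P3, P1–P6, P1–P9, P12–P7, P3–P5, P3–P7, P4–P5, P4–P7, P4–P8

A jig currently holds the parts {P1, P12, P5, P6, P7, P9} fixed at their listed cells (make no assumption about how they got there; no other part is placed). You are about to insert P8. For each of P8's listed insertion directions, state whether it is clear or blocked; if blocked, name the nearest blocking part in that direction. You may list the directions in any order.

+x: blocked by P7; +y: clear; -y: clear

+x: nearest on ray is P7@(0, 0) ⇒ blocked
-y: ray from P8(-2, 0) has no placed part ⇒ clear
+y: ray from P8(-2, 0) has no placed part ⇒ clear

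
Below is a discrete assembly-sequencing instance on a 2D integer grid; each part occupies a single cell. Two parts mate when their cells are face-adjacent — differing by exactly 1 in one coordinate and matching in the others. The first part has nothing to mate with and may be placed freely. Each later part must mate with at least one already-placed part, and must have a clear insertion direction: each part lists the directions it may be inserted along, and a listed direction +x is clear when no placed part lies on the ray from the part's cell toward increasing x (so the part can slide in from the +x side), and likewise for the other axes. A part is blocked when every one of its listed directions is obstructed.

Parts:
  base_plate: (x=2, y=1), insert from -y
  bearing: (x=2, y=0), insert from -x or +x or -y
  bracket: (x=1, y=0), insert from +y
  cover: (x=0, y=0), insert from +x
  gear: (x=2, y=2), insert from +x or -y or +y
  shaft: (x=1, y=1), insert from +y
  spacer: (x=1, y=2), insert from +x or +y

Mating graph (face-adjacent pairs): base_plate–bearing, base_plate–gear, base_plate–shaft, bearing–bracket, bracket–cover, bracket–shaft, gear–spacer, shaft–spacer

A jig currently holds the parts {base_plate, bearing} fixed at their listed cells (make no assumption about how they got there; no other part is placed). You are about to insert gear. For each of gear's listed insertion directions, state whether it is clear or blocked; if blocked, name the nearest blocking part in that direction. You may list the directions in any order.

+x: clear; +y: clear; -y: blocked by base_plate

+x: ray from gear(2, 2) has no placed part ⇒ clear
-y: nearest on ray is base_plate@(2, 1) ⇒ blocked
+y: ray from gear(2, 2) has no placed part ⇒ clear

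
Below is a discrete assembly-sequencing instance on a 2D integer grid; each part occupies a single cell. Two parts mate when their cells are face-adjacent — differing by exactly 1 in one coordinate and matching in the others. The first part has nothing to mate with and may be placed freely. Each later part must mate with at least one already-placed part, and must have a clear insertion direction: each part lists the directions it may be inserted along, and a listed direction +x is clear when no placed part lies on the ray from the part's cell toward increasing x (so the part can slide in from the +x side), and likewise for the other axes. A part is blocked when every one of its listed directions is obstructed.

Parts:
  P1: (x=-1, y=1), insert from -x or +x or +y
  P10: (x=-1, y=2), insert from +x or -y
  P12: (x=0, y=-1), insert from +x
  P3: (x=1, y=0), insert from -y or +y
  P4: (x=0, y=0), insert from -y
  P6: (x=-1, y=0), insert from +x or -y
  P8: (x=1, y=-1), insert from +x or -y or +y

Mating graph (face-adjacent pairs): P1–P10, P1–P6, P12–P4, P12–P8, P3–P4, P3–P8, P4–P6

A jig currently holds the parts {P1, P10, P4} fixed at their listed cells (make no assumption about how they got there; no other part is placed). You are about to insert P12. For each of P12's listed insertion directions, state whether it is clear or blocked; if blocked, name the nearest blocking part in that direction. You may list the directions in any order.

+x: ray from P12(0, -1) has no placed part ⇒ clear

+x: clear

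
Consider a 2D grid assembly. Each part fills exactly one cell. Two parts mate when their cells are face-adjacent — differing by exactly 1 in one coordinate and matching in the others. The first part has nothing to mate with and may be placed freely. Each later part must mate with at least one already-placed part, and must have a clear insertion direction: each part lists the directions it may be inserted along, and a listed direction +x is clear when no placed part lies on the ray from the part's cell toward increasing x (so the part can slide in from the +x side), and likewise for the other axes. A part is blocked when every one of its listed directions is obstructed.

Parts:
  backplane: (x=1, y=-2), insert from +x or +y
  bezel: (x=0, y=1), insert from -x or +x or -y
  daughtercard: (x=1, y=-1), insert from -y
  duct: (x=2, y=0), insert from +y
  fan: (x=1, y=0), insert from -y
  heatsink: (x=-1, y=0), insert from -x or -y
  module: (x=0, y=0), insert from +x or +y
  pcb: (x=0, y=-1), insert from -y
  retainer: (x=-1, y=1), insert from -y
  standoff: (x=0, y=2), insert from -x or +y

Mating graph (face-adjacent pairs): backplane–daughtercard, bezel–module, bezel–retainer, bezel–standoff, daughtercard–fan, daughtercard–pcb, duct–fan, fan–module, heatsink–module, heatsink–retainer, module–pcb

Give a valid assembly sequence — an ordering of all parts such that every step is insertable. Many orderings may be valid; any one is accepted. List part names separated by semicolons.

1. duct@(2, 0) [+y clear] — {duct}
2. fan@(1, 0) [-y clear] — {duct, fan}
3. module@(0, 0) [+y clear] — {duct, fan, module}
4. pcb@(0, -1) [-y clear] — {duct, fan, module, pcb}
5. bezel@(0, 1) [-x clear] — {bezel, duct, fan, module, pcb}
6. standoff@(0, 2) [-x clear] — {bezel, duct, fan, module, pcb, standoff}
7. retainer@(-1, 1) [-y clear] — {bezel, duct, fan, module, pcb, retainer, standoff}
8. heatsink@(-1, 0) [-x clear] — {bezel, duct, fan, heatsink, module, pcb, retainer, standoff}
9. daughtercard@(1, -1) [-y clear] — {bezel, daughtercard, duct, fan, heatsink, module, pcb, retainer, standoff}
10. backplane@(1, -2) [+x clear] — {backplane, bezel, daughtercard, duct, fan, heatsink, module, pcb, retainer, standoff}

duct; fan; module; pcb; bezel; standoff; retainer; heatsink; daughtercard; backplane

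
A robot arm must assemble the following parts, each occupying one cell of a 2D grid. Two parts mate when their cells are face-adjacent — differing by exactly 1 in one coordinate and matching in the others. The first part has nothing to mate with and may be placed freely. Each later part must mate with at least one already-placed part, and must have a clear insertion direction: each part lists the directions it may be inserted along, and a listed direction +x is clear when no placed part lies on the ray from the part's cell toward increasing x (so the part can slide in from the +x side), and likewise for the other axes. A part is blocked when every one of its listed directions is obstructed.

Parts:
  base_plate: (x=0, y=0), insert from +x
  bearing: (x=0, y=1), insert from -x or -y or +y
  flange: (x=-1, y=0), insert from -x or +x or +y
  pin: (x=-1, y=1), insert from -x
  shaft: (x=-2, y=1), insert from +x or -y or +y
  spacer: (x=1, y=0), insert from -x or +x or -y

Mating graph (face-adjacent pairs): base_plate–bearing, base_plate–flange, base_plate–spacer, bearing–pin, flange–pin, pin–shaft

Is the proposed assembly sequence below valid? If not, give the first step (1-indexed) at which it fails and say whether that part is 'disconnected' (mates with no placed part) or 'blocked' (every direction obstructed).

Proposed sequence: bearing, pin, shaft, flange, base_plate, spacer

1. bearing@(0, 1) [-x clear] — {bearing}
2. pin@(-1, 1) [-x clear] — {bearing, pin}
3. shaft@(-2, 1) [-y clear] — {bearing, pin, shaft}
4. flange@(-1, 0) [-x clear] — {bearing, flange, pin, shaft}
5. base_plate@(0, 0) [+x clear] — {base_plate, bearing, flange, pin, shaft}
6. spacer@(1, 0) [+x clear] — {base_plate, bearing, flange, pin, shaft, spacer}

Valid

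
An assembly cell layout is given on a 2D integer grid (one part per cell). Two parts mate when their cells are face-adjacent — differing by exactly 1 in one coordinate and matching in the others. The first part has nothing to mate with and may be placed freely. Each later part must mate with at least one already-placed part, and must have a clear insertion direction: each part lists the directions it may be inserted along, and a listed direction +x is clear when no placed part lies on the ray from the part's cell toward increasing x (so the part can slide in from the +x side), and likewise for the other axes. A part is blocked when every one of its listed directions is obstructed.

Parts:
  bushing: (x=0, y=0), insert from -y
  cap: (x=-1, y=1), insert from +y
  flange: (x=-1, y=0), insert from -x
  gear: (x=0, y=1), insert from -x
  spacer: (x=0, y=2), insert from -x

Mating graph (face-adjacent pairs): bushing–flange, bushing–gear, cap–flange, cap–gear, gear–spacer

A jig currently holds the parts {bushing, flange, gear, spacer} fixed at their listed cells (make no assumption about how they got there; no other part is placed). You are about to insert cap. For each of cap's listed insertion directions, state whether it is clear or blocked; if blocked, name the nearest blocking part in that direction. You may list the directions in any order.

+y: clear

+y: ray from cap(-1, 1) has no placed part ⇒ clear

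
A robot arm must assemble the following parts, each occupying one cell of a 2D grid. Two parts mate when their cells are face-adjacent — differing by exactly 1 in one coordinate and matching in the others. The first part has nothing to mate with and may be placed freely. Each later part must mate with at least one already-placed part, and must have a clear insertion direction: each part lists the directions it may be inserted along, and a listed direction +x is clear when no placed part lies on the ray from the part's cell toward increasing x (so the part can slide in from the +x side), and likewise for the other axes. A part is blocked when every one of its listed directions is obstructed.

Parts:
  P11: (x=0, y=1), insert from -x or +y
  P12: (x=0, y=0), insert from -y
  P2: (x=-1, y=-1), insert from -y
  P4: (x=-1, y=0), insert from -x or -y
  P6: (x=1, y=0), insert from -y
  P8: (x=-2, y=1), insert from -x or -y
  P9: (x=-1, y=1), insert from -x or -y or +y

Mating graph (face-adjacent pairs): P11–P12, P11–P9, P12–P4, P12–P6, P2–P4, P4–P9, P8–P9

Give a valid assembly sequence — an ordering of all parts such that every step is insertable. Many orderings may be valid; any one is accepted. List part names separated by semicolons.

P4; P12; P2; P11; P6; P9; P8

1. P4@(-1, 0) [-x clear] — {P4}
2. P12@(0, 0) [-y clear] — {P12, P4}
3. P2@(-1, -1) [-y clear] — {P12, P2, P4}
4. P11@(0, 1) [-x clear] — {P11, P12, P2, P4}
5. P6@(1, 0) [-y clear] — {P11, P12, P2, P4, P6}
6. P9@(-1, 1) [-x clear] — {P11, P12, P2, P4, P6, P9}
7. P8@(-2, 1) [-x clear] — {P11, P12, P2, P4, P6, P8, P9}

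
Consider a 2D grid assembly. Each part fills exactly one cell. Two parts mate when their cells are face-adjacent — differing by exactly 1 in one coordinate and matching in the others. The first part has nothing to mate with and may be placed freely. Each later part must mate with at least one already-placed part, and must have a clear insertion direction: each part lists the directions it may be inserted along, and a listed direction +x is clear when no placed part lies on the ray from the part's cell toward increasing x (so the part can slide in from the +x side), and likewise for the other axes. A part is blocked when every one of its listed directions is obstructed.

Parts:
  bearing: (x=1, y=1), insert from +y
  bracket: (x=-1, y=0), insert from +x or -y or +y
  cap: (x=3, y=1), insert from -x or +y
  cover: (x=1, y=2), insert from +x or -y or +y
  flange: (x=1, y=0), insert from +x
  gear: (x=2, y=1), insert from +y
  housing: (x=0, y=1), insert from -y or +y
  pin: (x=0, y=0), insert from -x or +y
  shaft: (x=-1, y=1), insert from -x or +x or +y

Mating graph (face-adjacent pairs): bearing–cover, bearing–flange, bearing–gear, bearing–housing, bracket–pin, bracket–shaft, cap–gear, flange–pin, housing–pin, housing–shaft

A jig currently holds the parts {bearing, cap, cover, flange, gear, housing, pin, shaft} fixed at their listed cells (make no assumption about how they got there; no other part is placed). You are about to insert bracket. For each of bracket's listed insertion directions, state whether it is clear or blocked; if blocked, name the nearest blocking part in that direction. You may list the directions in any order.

+x: blocked by pin; +y: blocked by shaft; -y: clear

+x: nearest on ray is pin@(0, 0) ⇒ blocked
-y: ray from bracket(-1, 0) has no placed part ⇒ clear
+y: nearest on ray is shaft@(-1, 1) ⇒ blocked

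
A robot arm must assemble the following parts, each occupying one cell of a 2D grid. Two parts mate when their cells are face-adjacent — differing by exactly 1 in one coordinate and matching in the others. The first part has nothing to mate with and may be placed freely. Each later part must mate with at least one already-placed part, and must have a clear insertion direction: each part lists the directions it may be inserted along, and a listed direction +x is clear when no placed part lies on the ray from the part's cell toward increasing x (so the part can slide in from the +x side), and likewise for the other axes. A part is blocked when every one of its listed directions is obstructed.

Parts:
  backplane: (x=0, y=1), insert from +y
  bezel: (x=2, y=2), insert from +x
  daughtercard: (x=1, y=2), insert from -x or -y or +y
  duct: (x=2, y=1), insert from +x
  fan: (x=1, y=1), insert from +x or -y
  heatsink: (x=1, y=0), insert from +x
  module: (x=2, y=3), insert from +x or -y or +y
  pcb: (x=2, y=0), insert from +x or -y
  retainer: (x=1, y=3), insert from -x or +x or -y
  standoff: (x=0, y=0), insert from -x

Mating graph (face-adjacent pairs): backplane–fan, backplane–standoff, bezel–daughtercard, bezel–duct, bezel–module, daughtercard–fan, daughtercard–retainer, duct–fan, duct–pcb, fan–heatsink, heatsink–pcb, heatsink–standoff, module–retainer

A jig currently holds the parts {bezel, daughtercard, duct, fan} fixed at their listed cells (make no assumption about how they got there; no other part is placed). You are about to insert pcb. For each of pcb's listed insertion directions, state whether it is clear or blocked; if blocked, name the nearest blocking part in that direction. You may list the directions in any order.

+x: ray from pcb(2, 0) has no placed part ⇒ clear
-y: ray from pcb(2, 0) has no placed part ⇒ clear

+x: clear; -y: clear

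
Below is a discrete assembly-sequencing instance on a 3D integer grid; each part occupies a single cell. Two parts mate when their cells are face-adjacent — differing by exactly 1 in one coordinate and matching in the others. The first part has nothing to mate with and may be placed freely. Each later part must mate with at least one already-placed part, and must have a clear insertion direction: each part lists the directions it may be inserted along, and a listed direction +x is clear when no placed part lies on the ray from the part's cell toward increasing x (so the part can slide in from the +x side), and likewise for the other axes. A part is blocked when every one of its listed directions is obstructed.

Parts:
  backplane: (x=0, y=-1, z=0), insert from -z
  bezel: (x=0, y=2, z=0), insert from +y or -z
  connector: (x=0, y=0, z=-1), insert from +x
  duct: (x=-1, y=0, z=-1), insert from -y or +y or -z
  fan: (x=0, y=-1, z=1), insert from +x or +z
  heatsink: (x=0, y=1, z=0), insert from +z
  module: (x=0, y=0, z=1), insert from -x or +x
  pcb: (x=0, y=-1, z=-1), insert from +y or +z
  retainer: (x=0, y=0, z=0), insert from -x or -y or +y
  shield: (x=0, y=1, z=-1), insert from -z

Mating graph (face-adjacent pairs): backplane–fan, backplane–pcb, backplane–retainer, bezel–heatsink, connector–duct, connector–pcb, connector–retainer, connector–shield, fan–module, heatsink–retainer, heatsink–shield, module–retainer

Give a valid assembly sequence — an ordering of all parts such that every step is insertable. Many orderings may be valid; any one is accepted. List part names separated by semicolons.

1. backplane@(0, -1, 0) [-z clear] — {backplane}
2. fan@(0, -1, 1) [+x clear] — {backplane, fan}
3. module@(0, 0, 1) [-x clear] — {backplane, fan, module}
4. pcb@(0, -1, -1) [+y clear] — {backplane, fan, module, pcb}
5. connector@(0, 0, -1) [+x clear] — {backplane, connector, fan, module, pcb}
6. duct@(-1, 0, -1) [-y clear] — {backplane, connector, duct, fan, module, pcb}
7. retainer@(0, 0, 0) [-x clear] — {backplane, connector, duct, fan, module, pcb, retainer}
8. heatsink@(0, 1, 0) [+z clear] — {backplane, connector, duct, fan, heatsink, module, pcb, retainer}
9. bezel@(0, 2, 0) [+y clear] — {backplane, bezel, connector, duct, fan, heatsink, module, pcb, retainer}
10. shield@(0, 1, -1) [-z clear] — {backplane, bezel, connector, duct, fan, heatsink, module, pcb, retainer, shield}

backplane; fan; module; pcb; connector; duct; retainer; heatsink; bezel; shield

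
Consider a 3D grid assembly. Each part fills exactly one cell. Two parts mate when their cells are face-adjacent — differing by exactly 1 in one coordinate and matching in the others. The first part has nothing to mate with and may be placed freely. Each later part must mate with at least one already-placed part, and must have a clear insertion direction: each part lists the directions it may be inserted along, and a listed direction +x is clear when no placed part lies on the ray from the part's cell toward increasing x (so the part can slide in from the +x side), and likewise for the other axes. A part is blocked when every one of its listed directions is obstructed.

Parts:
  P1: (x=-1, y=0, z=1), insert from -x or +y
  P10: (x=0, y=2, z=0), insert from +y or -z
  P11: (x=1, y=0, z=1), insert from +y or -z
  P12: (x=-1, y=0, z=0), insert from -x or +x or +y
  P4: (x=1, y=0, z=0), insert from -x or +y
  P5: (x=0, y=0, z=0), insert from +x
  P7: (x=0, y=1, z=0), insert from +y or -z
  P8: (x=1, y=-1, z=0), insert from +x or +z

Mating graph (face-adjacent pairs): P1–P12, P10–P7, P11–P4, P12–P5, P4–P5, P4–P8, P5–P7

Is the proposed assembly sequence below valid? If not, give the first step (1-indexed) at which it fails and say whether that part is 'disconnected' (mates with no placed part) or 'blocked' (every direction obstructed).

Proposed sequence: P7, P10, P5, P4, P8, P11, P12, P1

1. P7@(0, 1, 0) [+y clear] — {P7}
2. P10@(0, 2, 0) [+y clear] — {P10, P7}
3. P5@(0, 0, 0) [+x clear] — {P10, P5, P7}
4. P4@(1, 0, 0) [+y clear] — {P10, P4, P5, P7}
5. P8@(1, -1, 0) [+x clear] — {P10, P4, P5, P7, P8}
6. P11@(1, 0, 1) [+y clear] — {P10, P11, P4, P5, P7, P8}
7. P12@(-1, 0, 0) [-x clear] — {P10, P11, P12, P4, P5, P7, P8}
8. P1@(-1, 0, 1) [-x clear] — {P1, P10, P11, P12, P4, P5, P7, P8}

Valid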